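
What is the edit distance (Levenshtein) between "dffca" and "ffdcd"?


Computing edit distance: "dffca" -> "ffdcd"
DP table:
           f    f    d    c    d
      0    1    2    3    4    5
  d   1    1    2    2    3    4
  f   2    1    1    2    3    4
  f   3    2    1    2    3    4
  c   4    3    2    2    2    3
  a   5    4    3    3    3    3
Edit distance = dp[5][5] = 3

3


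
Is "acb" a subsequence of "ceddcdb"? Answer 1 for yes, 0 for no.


Check if "acb" is a subsequence of "ceddcdb"
Greedy scan:
  Position 0 ('c'): no match needed
  Position 1 ('e'): no match needed
  Position 2 ('d'): no match needed
  Position 3 ('d'): no match needed
  Position 4 ('c'): no match needed
  Position 5 ('d'): no match needed
  Position 6 ('b'): no match needed
Only matched 0/3 characters => not a subsequence

0


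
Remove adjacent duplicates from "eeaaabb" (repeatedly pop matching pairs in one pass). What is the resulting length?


Input: eeaaabb
Stack-based adjacent duplicate removal:
  Read 'e': push. Stack: e
  Read 'e': matches stack top 'e' => pop. Stack: (empty)
  Read 'a': push. Stack: a
  Read 'a': matches stack top 'a' => pop. Stack: (empty)
  Read 'a': push. Stack: a
  Read 'b': push. Stack: ab
  Read 'b': matches stack top 'b' => pop. Stack: a
Final stack: "a" (length 1)

1


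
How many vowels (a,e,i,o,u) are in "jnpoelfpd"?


Input: jnpoelfpd
Checking each character:
  'j' at position 0: consonant
  'n' at position 1: consonant
  'p' at position 2: consonant
  'o' at position 3: vowel (running total: 1)
  'e' at position 4: vowel (running total: 2)
  'l' at position 5: consonant
  'f' at position 6: consonant
  'p' at position 7: consonant
  'd' at position 8: consonant
Total vowels: 2

2


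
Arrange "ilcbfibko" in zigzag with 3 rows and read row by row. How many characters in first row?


Zigzag "ilcbfibko" into 3 rows:
Placing characters:
  'i' => row 0
  'l' => row 1
  'c' => row 2
  'b' => row 1
  'f' => row 0
  'i' => row 1
  'b' => row 2
  'k' => row 1
  'o' => row 0
Rows:
  Row 0: "ifo"
  Row 1: "lbik"
  Row 2: "cb"
First row length: 3

3


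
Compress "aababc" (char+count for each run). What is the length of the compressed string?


Input: aababc
Runs:
  'a' x 2 => "a2"
  'b' x 1 => "b1"
  'a' x 1 => "a1"
  'b' x 1 => "b1"
  'c' x 1 => "c1"
Compressed: "a2b1a1b1c1"
Compressed length: 10

10


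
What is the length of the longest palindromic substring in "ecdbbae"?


Input: "ecdbbae"
Checking substrings for palindromes:
  [3:5] "bb" (len 2) => palindrome
Longest palindromic substring: "bb" with length 2

2


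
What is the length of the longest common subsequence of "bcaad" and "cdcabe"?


LCS of "bcaad" and "cdcabe"
DP table:
           c    d    c    a    b    e
      0    0    0    0    0    0    0
  b   0    0    0    0    0    1    1
  c   0    1    1    1    1    1    1
  a   0    1    1    1    2    2    2
  a   0    1    1    1    2    2    2
  d   0    1    2    2    2    2    2
LCS length = dp[5][6] = 2

2


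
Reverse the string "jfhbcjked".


Input: jfhbcjked
Reading characters right to left:
  Position 8: 'd'
  Position 7: 'e'
  Position 6: 'k'
  Position 5: 'j'
  Position 4: 'c'
  Position 3: 'b'
  Position 2: 'h'
  Position 1: 'f'
  Position 0: 'j'
Reversed: dekjcbhfj

dekjcbhfj


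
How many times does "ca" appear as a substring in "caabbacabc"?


Searching for "ca" in "caabbacabc"
Scanning each position:
  Position 0: "ca" => MATCH
  Position 1: "aa" => no
  Position 2: "ab" => no
  Position 3: "bb" => no
  Position 4: "ba" => no
  Position 5: "ac" => no
  Position 6: "ca" => MATCH
  Position 7: "ab" => no
  Position 8: "bc" => no
Total occurrences: 2

2


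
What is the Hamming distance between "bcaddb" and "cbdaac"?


Comparing "bcaddb" and "cbdaac" position by position:
  Position 0: 'b' vs 'c' => differ
  Position 1: 'c' vs 'b' => differ
  Position 2: 'a' vs 'd' => differ
  Position 3: 'd' vs 'a' => differ
  Position 4: 'd' vs 'a' => differ
  Position 5: 'b' vs 'c' => differ
Total differences (Hamming distance): 6

6


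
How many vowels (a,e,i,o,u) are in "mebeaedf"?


Input: mebeaedf
Checking each character:
  'm' at position 0: consonant
  'e' at position 1: vowel (running total: 1)
  'b' at position 2: consonant
  'e' at position 3: vowel (running total: 2)
  'a' at position 4: vowel (running total: 3)
  'e' at position 5: vowel (running total: 4)
  'd' at position 6: consonant
  'f' at position 7: consonant
Total vowels: 4

4


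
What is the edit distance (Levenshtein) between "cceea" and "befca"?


Computing edit distance: "cceea" -> "befca"
DP table:
           b    e    f    c    a
      0    1    2    3    4    5
  c   1    1    2    3    3    4
  c   2    2    2    3    3    4
  e   3    3    2    3    4    4
  e   4    4    3    3    4    5
  a   5    5    4    4    4    4
Edit distance = dp[5][5] = 4

4


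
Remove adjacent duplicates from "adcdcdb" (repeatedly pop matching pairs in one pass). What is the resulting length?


Input: adcdcdb
Stack-based adjacent duplicate removal:
  Read 'a': push. Stack: a
  Read 'd': push. Stack: ad
  Read 'c': push. Stack: adc
  Read 'd': push. Stack: adcd
  Read 'c': push. Stack: adcdc
  Read 'd': push. Stack: adcdcd
  Read 'b': push. Stack: adcdcdb
Final stack: "adcdcdb" (length 7)

7


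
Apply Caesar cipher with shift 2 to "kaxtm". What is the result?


Caesar cipher: shift "kaxtm" by 2
  'k' (pos 10) + 2 = pos 12 = 'm'
  'a' (pos 0) + 2 = pos 2 = 'c'
  'x' (pos 23) + 2 = pos 25 = 'z'
  't' (pos 19) + 2 = pos 21 = 'v'
  'm' (pos 12) + 2 = pos 14 = 'o'
Result: mczvo

mczvo


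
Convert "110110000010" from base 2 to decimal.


Input: "110110000010" in base 2
Positional expansion:
  Digit '1' (value 1) x 2^11 = 2048
  Digit '1' (value 1) x 2^10 = 1024
  Digit '0' (value 0) x 2^9 = 0
  Digit '1' (value 1) x 2^8 = 256
  Digit '1' (value 1) x 2^7 = 128
  Digit '0' (value 0) x 2^6 = 0
  Digit '0' (value 0) x 2^5 = 0
  Digit '0' (value 0) x 2^4 = 0
  Digit '0' (value 0) x 2^3 = 0
  Digit '0' (value 0) x 2^2 = 0
  Digit '1' (value 1) x 2^1 = 2
  Digit '0' (value 0) x 2^0 = 0
Sum = 3458

3458


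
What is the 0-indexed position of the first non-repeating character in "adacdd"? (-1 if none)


Input: adacdd
Character frequencies:
  'a': 2
  'c': 1
  'd': 3
Scanning left to right for freq == 1:
  Position 0 ('a'): freq=2, skip
  Position 1 ('d'): freq=3, skip
  Position 2 ('a'): freq=2, skip
  Position 3 ('c'): unique! => answer = 3

3


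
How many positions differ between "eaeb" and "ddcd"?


Comparing "eaeb" and "ddcd" position by position:
  Position 0: 'e' vs 'd' => DIFFER
  Position 1: 'a' vs 'd' => DIFFER
  Position 2: 'e' vs 'c' => DIFFER
  Position 3: 'b' vs 'd' => DIFFER
Positions that differ: 4

4


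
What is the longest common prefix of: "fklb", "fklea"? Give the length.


Words: fklb, fklea
  Position 0: all 'f' => match
  Position 1: all 'k' => match
  Position 2: all 'l' => match
  Position 3: ('b', 'e') => mismatch, stop
LCP = "fkl" (length 3)

3


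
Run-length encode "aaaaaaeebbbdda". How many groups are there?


Input: aaaaaaeebbbdda
Scanning for consecutive runs:
  Group 1: 'a' x 6 (positions 0-5)
  Group 2: 'e' x 2 (positions 6-7)
  Group 3: 'b' x 3 (positions 8-10)
  Group 4: 'd' x 2 (positions 11-12)
  Group 5: 'a' x 1 (positions 13-13)
Total groups: 5

5


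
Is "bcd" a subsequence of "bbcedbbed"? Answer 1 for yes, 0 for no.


Check if "bcd" is a subsequence of "bbcedbbed"
Greedy scan:
  Position 0 ('b'): matches sub[0] = 'b'
  Position 1 ('b'): no match needed
  Position 2 ('c'): matches sub[1] = 'c'
  Position 3 ('e'): no match needed
  Position 4 ('d'): matches sub[2] = 'd'
  Position 5 ('b'): no match needed
  Position 6 ('b'): no match needed
  Position 7 ('e'): no match needed
  Position 8 ('d'): no match needed
All 3 characters matched => is a subsequence

1


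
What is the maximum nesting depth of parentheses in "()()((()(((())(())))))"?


Input: "()()((()(((())(())))))"
Tracking depth:
  Position 0 '(': depth becomes 1
  Position 1 ')': depth becomes 0
  Position 2 '(': depth becomes 1
  Position 3 ')': depth becomes 0
  Position 4 '(': depth becomes 1
  Position 5 '(': depth becomes 2
  Position 6 '(': depth becomes 3
  Position 7 ')': depth becomes 2
  Position 8 '(': depth becomes 3
  Position 9 '(': depth becomes 4
  Position 10 '(': depth becomes 5
  Position 11 '(': depth becomes 6
  Position 12 ')': depth becomes 5
  Position 13 ')': depth becomes 4
  Position 14 '(': depth becomes 5
  Position 15 '(': depth becomes 6
  Position 16 ')': depth becomes 5
  Position 17 ')': depth becomes 4
  Position 18 ')': depth becomes 3
  Position 19 ')': depth becomes 2
  Position 20 ')': depth becomes 1
  Position 21 ')': depth becomes 0
Maximum depth reached: 6

6


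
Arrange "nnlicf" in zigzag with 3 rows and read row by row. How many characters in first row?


Zigzag "nnlicf" into 3 rows:
Placing characters:
  'n' => row 0
  'n' => row 1
  'l' => row 2
  'i' => row 1
  'c' => row 0
  'f' => row 1
Rows:
  Row 0: "nc"
  Row 1: "nif"
  Row 2: "l"
First row length: 2

2


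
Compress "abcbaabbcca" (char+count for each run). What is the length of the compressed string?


Input: abcbaabbcca
Runs:
  'a' x 1 => "a1"
  'b' x 1 => "b1"
  'c' x 1 => "c1"
  'b' x 1 => "b1"
  'a' x 2 => "a2"
  'b' x 2 => "b2"
  'c' x 2 => "c2"
  'a' x 1 => "a1"
Compressed: "a1b1c1b1a2b2c2a1"
Compressed length: 16

16


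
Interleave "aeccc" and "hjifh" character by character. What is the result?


Interleaving "aeccc" and "hjifh":
  Position 0: 'a' from first, 'h' from second => "ah"
  Position 1: 'e' from first, 'j' from second => "ej"
  Position 2: 'c' from first, 'i' from second => "ci"
  Position 3: 'c' from first, 'f' from second => "cf"
  Position 4: 'c' from first, 'h' from second => "ch"
Result: ahejcicfch

ahejcicfch


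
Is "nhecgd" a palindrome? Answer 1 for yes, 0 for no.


Input: nhecgd
Reversed: dgcehn
  Compare pos 0 ('n') with pos 5 ('d'): MISMATCH
  Compare pos 1 ('h') with pos 4 ('g'): MISMATCH
  Compare pos 2 ('e') with pos 3 ('c'): MISMATCH
Result: not a palindrome

0


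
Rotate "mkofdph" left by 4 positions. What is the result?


Input: "mkofdph", rotate left by 4
First 4 characters: "mkof"
Remaining characters: "dph"
Concatenate remaining + first: "dph" + "mkof" = "dphmkof"

dphmkof


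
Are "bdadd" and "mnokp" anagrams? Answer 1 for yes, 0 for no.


Strings: "bdadd", "mnokp"
Sorted first:  abddd
Sorted second: kmnop
Differ at position 0: 'a' vs 'k' => not anagrams

0


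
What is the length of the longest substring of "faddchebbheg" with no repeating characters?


Input: "faddchebbheg"
Sliding window (track last position of each char):
  Position 0 ('f'): window [0,0] length 1 -- new best
  Position 1 ('a'): window [0,1] length 2 -- new best
  Position 2 ('d'): window [0,2] length 3 -- new best
  Position 3 ('d'): repeat (last at 2), move window start to 3
  Position 3 ('d'): window [3,3] length 1
  Position 4 ('c'): window [3,4] length 2
  Position 5 ('h'): window [3,5] length 3
  Position 6 ('e'): window [3,6] length 4 -- new best
  Position 7 ('b'): window [3,7] length 5 -- new best
  Position 8 ('b'): repeat (last at 7), move window start to 8
  Position 8 ('b'): window [8,8] length 1
  Position 9 ('h'): window [8,9] length 2
  Position 10 ('e'): window [8,10] length 3
  Position 11 ('g'): window [8,11] length 4
Longest substring with no repeats: "dcheb" with length 5

5


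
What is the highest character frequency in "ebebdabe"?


Input: ebebdabe
Character counts:
  'a': 1
  'b': 3
  'd': 1
  'e': 3
Maximum frequency: 3

3


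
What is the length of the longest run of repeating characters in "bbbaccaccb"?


Input: "bbbaccaccb"
Scanning for longest run:
  Position 1 ('b'): continues run of 'b', length=2
  Position 2 ('b'): continues run of 'b', length=3
  Position 3 ('a'): new char, reset run to 1
  Position 4 ('c'): new char, reset run to 1
  Position 5 ('c'): continues run of 'c', length=2
  Position 6 ('a'): new char, reset run to 1
  Position 7 ('c'): new char, reset run to 1
  Position 8 ('c'): continues run of 'c', length=2
  Position 9 ('b'): new char, reset run to 1
Longest run: 'b' with length 3

3


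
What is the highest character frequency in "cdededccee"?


Input: cdededccee
Character counts:
  'c': 3
  'd': 3
  'e': 4
Maximum frequency: 4

4


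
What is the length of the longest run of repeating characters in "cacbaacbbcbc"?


Input: "cacbaacbbcbc"
Scanning for longest run:
  Position 1 ('a'): new char, reset run to 1
  Position 2 ('c'): new char, reset run to 1
  Position 3 ('b'): new char, reset run to 1
  Position 4 ('a'): new char, reset run to 1
  Position 5 ('a'): continues run of 'a', length=2
  Position 6 ('c'): new char, reset run to 1
  Position 7 ('b'): new char, reset run to 1
  Position 8 ('b'): continues run of 'b', length=2
  Position 9 ('c'): new char, reset run to 1
  Position 10 ('b'): new char, reset run to 1
  Position 11 ('c'): new char, reset run to 1
Longest run: 'a' with length 2

2


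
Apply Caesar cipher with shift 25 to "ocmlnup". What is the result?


Caesar cipher: shift "ocmlnup" by 25
  'o' (pos 14) + 25 = pos 13 = 'n'
  'c' (pos 2) + 25 = pos 1 = 'b'
  'm' (pos 12) + 25 = pos 11 = 'l'
  'l' (pos 11) + 25 = pos 10 = 'k'
  'n' (pos 13) + 25 = pos 12 = 'm'
  'u' (pos 20) + 25 = pos 19 = 't'
  'p' (pos 15) + 25 = pos 14 = 'o'
Result: nblkmto

nblkmto


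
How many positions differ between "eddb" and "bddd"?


Comparing "eddb" and "bddd" position by position:
  Position 0: 'e' vs 'b' => DIFFER
  Position 1: 'd' vs 'd' => same
  Position 2: 'd' vs 'd' => same
  Position 3: 'b' vs 'd' => DIFFER
Positions that differ: 2

2


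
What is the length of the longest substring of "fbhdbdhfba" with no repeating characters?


Input: "fbhdbdhfba"
Sliding window (track last position of each char):
  Position 0 ('f'): window [0,0] length 1 -- new best
  Position 1 ('b'): window [0,1] length 2 -- new best
  Position 2 ('h'): window [0,2] length 3 -- new best
  Position 3 ('d'): window [0,3] length 4 -- new best
  Position 4 ('b'): repeat (last at 1), move window start to 2
  Position 4 ('b'): window [2,4] length 3
  Position 5 ('d'): repeat (last at 3), move window start to 4
  Position 5 ('d'): window [4,5] length 2
  Position 6 ('h'): window [4,6] length 3
  Position 7 ('f'): window [4,7] length 4
  Position 8 ('b'): repeat (last at 4), move window start to 5
  Position 8 ('b'): window [5,8] length 4
  Position 9 ('a'): window [5,9] length 5 -- new best
Longest substring with no repeats: "dhfba" with length 5

5


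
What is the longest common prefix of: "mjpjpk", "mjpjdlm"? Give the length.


Words: mjpjpk, mjpjdlm
  Position 0: all 'm' => match
  Position 1: all 'j' => match
  Position 2: all 'p' => match
  Position 3: all 'j' => match
  Position 4: ('p', 'd') => mismatch, stop
LCP = "mjpj" (length 4)

4


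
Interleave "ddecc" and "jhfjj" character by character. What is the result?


Interleaving "ddecc" and "jhfjj":
  Position 0: 'd' from first, 'j' from second => "dj"
  Position 1: 'd' from first, 'h' from second => "dh"
  Position 2: 'e' from first, 'f' from second => "ef"
  Position 3: 'c' from first, 'j' from second => "cj"
  Position 4: 'c' from first, 'j' from second => "cj"
Result: djdhefcjcj

djdhefcjcj


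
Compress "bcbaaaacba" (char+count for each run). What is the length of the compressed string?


Input: bcbaaaacba
Runs:
  'b' x 1 => "b1"
  'c' x 1 => "c1"
  'b' x 1 => "b1"
  'a' x 4 => "a4"
  'c' x 1 => "c1"
  'b' x 1 => "b1"
  'a' x 1 => "a1"
Compressed: "b1c1b1a4c1b1a1"
Compressed length: 14

14


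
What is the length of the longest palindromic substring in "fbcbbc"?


Input: "fbcbbc"
Checking substrings for palindromes:
  [2:6] "cbbc" (len 4) => palindrome
  [1:4] "bcb" (len 3) => palindrome
  [3:5] "bb" (len 2) => palindrome
Longest palindromic substring: "cbbc" with length 4

4


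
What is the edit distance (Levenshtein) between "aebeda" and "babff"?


Computing edit distance: "aebeda" -> "babff"
DP table:
           b    a    b    f    f
      0    1    2    3    4    5
  a   1    1    1    2    3    4
  e   2    2    2    2    3    4
  b   3    2    3    2    3    4
  e   4    3    3    3    3    4
  d   5    4    4    4    4    4
  a   6    5    4    5    5    5
Edit distance = dp[6][5] = 5

5


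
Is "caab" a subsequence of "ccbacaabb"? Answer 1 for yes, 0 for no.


Check if "caab" is a subsequence of "ccbacaabb"
Greedy scan:
  Position 0 ('c'): matches sub[0] = 'c'
  Position 1 ('c'): no match needed
  Position 2 ('b'): no match needed
  Position 3 ('a'): matches sub[1] = 'a'
  Position 4 ('c'): no match needed
  Position 5 ('a'): matches sub[2] = 'a'
  Position 6 ('a'): no match needed
  Position 7 ('b'): matches sub[3] = 'b'
  Position 8 ('b'): no match needed
All 4 characters matched => is a subsequence

1


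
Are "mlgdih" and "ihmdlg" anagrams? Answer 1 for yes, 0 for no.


Strings: "mlgdih", "ihmdlg"
Sorted first:  dghilm
Sorted second: dghilm
Sorted forms match => anagrams

1


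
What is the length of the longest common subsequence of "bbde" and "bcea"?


LCS of "bbde" and "bcea"
DP table:
           b    c    e    a
      0    0    0    0    0
  b   0    1    1    1    1
  b   0    1    1    1    1
  d   0    1    1    1    1
  e   0    1    1    2    2
LCS length = dp[4][4] = 2

2


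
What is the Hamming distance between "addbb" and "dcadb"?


Comparing "addbb" and "dcadb" position by position:
  Position 0: 'a' vs 'd' => differ
  Position 1: 'd' vs 'c' => differ
  Position 2: 'd' vs 'a' => differ
  Position 3: 'b' vs 'd' => differ
  Position 4: 'b' vs 'b' => same
Total differences (Hamming distance): 4

4


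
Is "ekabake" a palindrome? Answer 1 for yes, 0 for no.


Input: ekabake
Reversed: ekabake
  Compare pos 0 ('e') with pos 6 ('e'): match
  Compare pos 1 ('k') with pos 5 ('k'): match
  Compare pos 2 ('a') with pos 4 ('a'): match
Result: palindrome

1


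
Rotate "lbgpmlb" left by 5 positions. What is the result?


Input: "lbgpmlb", rotate left by 5
First 5 characters: "lbgpm"
Remaining characters: "lb"
Concatenate remaining + first: "lb" + "lbgpm" = "lblbgpm"

lblbgpm


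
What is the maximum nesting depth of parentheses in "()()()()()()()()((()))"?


Input: "()()()()()()()()((()))"
Tracking depth:
  Position 0 '(': depth becomes 1
  Position 1 ')': depth becomes 0
  Position 2 '(': depth becomes 1
  Position 3 ')': depth becomes 0
  Position 4 '(': depth becomes 1
  Position 5 ')': depth becomes 0
  Position 6 '(': depth becomes 1
  Position 7 ')': depth becomes 0
  Position 8 '(': depth becomes 1
  Position 9 ')': depth becomes 0
  Position 10 '(': depth becomes 1
  Position 11 ')': depth becomes 0
  Position 12 '(': depth becomes 1
  Position 13 ')': depth becomes 0
  Position 14 '(': depth becomes 1
  Position 15 ')': depth becomes 0
  Position 16 '(': depth becomes 1
  Position 17 '(': depth becomes 2
  Position 18 '(': depth becomes 3
  Position 19 ')': depth becomes 2
  Position 20 ')': depth becomes 1
  Position 21 ')': depth becomes 0
Maximum depth reached: 3

3


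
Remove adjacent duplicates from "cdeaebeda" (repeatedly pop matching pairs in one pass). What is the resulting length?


Input: cdeaebeda
Stack-based adjacent duplicate removal:
  Read 'c': push. Stack: c
  Read 'd': push. Stack: cd
  Read 'e': push. Stack: cde
  Read 'a': push. Stack: cdea
  Read 'e': push. Stack: cdeae
  Read 'b': push. Stack: cdeaeb
  Read 'e': push. Stack: cdeaebe
  Read 'd': push. Stack: cdeaebed
  Read 'a': push. Stack: cdeaebeda
Final stack: "cdeaebeda" (length 9)

9


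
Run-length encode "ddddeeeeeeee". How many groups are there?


Input: ddddeeeeeeee
Scanning for consecutive runs:
  Group 1: 'd' x 4 (positions 0-3)
  Group 2: 'e' x 8 (positions 4-11)
Total groups: 2

2


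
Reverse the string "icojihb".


Input: icojihb
Reading characters right to left:
  Position 6: 'b'
  Position 5: 'h'
  Position 4: 'i'
  Position 3: 'j'
  Position 2: 'o'
  Position 1: 'c'
  Position 0: 'i'
Reversed: bhijoci

bhijoci


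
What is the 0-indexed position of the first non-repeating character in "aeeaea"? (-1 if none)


Input: aeeaea
Character frequencies:
  'a': 3
  'e': 3
Scanning left to right for freq == 1:
  Position 0 ('a'): freq=3, skip
  Position 1 ('e'): freq=3, skip
  Position 2 ('e'): freq=3, skip
  Position 3 ('a'): freq=3, skip
  Position 4 ('e'): freq=3, skip
  Position 5 ('a'): freq=3, skip
  No unique character found => answer = -1

-1


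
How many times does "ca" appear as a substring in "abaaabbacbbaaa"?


Searching for "ca" in "abaaabbacbbaaa"
Scanning each position:
  Position 0: "ab" => no
  Position 1: "ba" => no
  Position 2: "aa" => no
  Position 3: "aa" => no
  Position 4: "ab" => no
  Position 5: "bb" => no
  Position 6: "ba" => no
  Position 7: "ac" => no
  Position 8: "cb" => no
  Position 9: "bb" => no
  Position 10: "ba" => no
  Position 11: "aa" => no
  Position 12: "aa" => no
Total occurrences: 0

0


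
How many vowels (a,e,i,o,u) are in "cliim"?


Input: cliim
Checking each character:
  'c' at position 0: consonant
  'l' at position 1: consonant
  'i' at position 2: vowel (running total: 1)
  'i' at position 3: vowel (running total: 2)
  'm' at position 4: consonant
Total vowels: 2

2


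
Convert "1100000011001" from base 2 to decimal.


Input: "1100000011001" in base 2
Positional expansion:
  Digit '1' (value 1) x 2^12 = 4096
  Digit '1' (value 1) x 2^11 = 2048
  Digit '0' (value 0) x 2^10 = 0
  Digit '0' (value 0) x 2^9 = 0
  Digit '0' (value 0) x 2^8 = 0
  Digit '0' (value 0) x 2^7 = 0
  Digit '0' (value 0) x 2^6 = 0
  Digit '0' (value 0) x 2^5 = 0
  Digit '1' (value 1) x 2^4 = 16
  Digit '1' (value 1) x 2^3 = 8
  Digit '0' (value 0) x 2^2 = 0
  Digit '0' (value 0) x 2^1 = 0
  Digit '1' (value 1) x 2^0 = 1
Sum = 6169

6169


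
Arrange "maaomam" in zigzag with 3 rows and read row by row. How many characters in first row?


Zigzag "maaomam" into 3 rows:
Placing characters:
  'm' => row 0
  'a' => row 1
  'a' => row 2
  'o' => row 1
  'm' => row 0
  'a' => row 1
  'm' => row 2
Rows:
  Row 0: "mm"
  Row 1: "aoa"
  Row 2: "am"
First row length: 2

2


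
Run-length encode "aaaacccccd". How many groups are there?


Input: aaaacccccd
Scanning for consecutive runs:
  Group 1: 'a' x 4 (positions 0-3)
  Group 2: 'c' x 5 (positions 4-8)
  Group 3: 'd' x 1 (positions 9-9)
Total groups: 3

3


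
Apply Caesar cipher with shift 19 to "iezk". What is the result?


Caesar cipher: shift "iezk" by 19
  'i' (pos 8) + 19 = pos 1 = 'b'
  'e' (pos 4) + 19 = pos 23 = 'x'
  'z' (pos 25) + 19 = pos 18 = 's'
  'k' (pos 10) + 19 = pos 3 = 'd'
Result: bxsd

bxsd


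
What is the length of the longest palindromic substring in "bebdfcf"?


Input: "bebdfcf"
Checking substrings for palindromes:
  [0:3] "beb" (len 3) => palindrome
  [4:7] "fcf" (len 3) => palindrome
Longest palindromic substring: "beb" with length 3

3


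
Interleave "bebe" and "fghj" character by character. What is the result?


Interleaving "bebe" and "fghj":
  Position 0: 'b' from first, 'f' from second => "bf"
  Position 1: 'e' from first, 'g' from second => "eg"
  Position 2: 'b' from first, 'h' from second => "bh"
  Position 3: 'e' from first, 'j' from second => "ej"
Result: bfegbhej

bfegbhej


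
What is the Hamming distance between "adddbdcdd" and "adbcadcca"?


Comparing "adddbdcdd" and "adbcadcca" position by position:
  Position 0: 'a' vs 'a' => same
  Position 1: 'd' vs 'd' => same
  Position 2: 'd' vs 'b' => differ
  Position 3: 'd' vs 'c' => differ
  Position 4: 'b' vs 'a' => differ
  Position 5: 'd' vs 'd' => same
  Position 6: 'c' vs 'c' => same
  Position 7: 'd' vs 'c' => differ
  Position 8: 'd' vs 'a' => differ
Total differences (Hamming distance): 5

5


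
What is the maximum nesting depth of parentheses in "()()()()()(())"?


Input: "()()()()()(())"
Tracking depth:
  Position 0 '(': depth becomes 1
  Position 1 ')': depth becomes 0
  Position 2 '(': depth becomes 1
  Position 3 ')': depth becomes 0
  Position 4 '(': depth becomes 1
  Position 5 ')': depth becomes 0
  Position 6 '(': depth becomes 1
  Position 7 ')': depth becomes 0
  Position 8 '(': depth becomes 1
  Position 9 ')': depth becomes 0
  Position 10 '(': depth becomes 1
  Position 11 '(': depth becomes 2
  Position 12 ')': depth becomes 1
  Position 13 ')': depth becomes 0
Maximum depth reached: 2

2


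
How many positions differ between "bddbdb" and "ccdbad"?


Comparing "bddbdb" and "ccdbad" position by position:
  Position 0: 'b' vs 'c' => DIFFER
  Position 1: 'd' vs 'c' => DIFFER
  Position 2: 'd' vs 'd' => same
  Position 3: 'b' vs 'b' => same
  Position 4: 'd' vs 'a' => DIFFER
  Position 5: 'b' vs 'd' => DIFFER
Positions that differ: 4

4


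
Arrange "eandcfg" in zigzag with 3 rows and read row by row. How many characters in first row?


Zigzag "eandcfg" into 3 rows:
Placing characters:
  'e' => row 0
  'a' => row 1
  'n' => row 2
  'd' => row 1
  'c' => row 0
  'f' => row 1
  'g' => row 2
Rows:
  Row 0: "ec"
  Row 1: "adf"
  Row 2: "ng"
First row length: 2

2


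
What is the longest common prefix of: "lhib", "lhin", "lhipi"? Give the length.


Words: lhib, lhin, lhipi
  Position 0: all 'l' => match
  Position 1: all 'h' => match
  Position 2: all 'i' => match
  Position 3: ('b', 'n', 'p') => mismatch, stop
LCP = "lhi" (length 3)

3


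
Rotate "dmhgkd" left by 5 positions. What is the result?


Input: "dmhgkd", rotate left by 5
First 5 characters: "dmhgk"
Remaining characters: "d"
Concatenate remaining + first: "d" + "dmhgk" = "ddmhgk"

ddmhgk


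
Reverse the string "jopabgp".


Input: jopabgp
Reading characters right to left:
  Position 6: 'p'
  Position 5: 'g'
  Position 4: 'b'
  Position 3: 'a'
  Position 2: 'p'
  Position 1: 'o'
  Position 0: 'j'
Reversed: pgbapoj

pgbapoj


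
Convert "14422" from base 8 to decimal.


Input: "14422" in base 8
Positional expansion:
  Digit '1' (value 1) x 8^4 = 4096
  Digit '4' (value 4) x 8^3 = 2048
  Digit '4' (value 4) x 8^2 = 256
  Digit '2' (value 2) x 8^1 = 16
  Digit '2' (value 2) x 8^0 = 2
Sum = 6418

6418


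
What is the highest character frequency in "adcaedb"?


Input: adcaedb
Character counts:
  'a': 2
  'b': 1
  'c': 1
  'd': 2
  'e': 1
Maximum frequency: 2

2


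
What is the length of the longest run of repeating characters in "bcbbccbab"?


Input: "bcbbccbab"
Scanning for longest run:
  Position 1 ('c'): new char, reset run to 1
  Position 2 ('b'): new char, reset run to 1
  Position 3 ('b'): continues run of 'b', length=2
  Position 4 ('c'): new char, reset run to 1
  Position 5 ('c'): continues run of 'c', length=2
  Position 6 ('b'): new char, reset run to 1
  Position 7 ('a'): new char, reset run to 1
  Position 8 ('b'): new char, reset run to 1
Longest run: 'b' with length 2

2


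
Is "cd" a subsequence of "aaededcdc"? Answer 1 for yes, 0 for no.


Check if "cd" is a subsequence of "aaededcdc"
Greedy scan:
  Position 0 ('a'): no match needed
  Position 1 ('a'): no match needed
  Position 2 ('e'): no match needed
  Position 3 ('d'): no match needed
  Position 4 ('e'): no match needed
  Position 5 ('d'): no match needed
  Position 6 ('c'): matches sub[0] = 'c'
  Position 7 ('d'): matches sub[1] = 'd'
  Position 8 ('c'): no match needed
All 2 characters matched => is a subsequence

1


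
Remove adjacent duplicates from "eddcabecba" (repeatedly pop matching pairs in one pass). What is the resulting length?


Input: eddcabecba
Stack-based adjacent duplicate removal:
  Read 'e': push. Stack: e
  Read 'd': push. Stack: ed
  Read 'd': matches stack top 'd' => pop. Stack: e
  Read 'c': push. Stack: ec
  Read 'a': push. Stack: eca
  Read 'b': push. Stack: ecab
  Read 'e': push. Stack: ecabe
  Read 'c': push. Stack: ecabec
  Read 'b': push. Stack: ecabecb
  Read 'a': push. Stack: ecabecba
Final stack: "ecabecba" (length 8)

8


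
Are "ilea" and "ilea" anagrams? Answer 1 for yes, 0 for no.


Strings: "ilea", "ilea"
Sorted first:  aeil
Sorted second: aeil
Sorted forms match => anagrams

1


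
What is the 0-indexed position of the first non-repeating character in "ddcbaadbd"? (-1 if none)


Input: ddcbaadbd
Character frequencies:
  'a': 2
  'b': 2
  'c': 1
  'd': 4
Scanning left to right for freq == 1:
  Position 0 ('d'): freq=4, skip
  Position 1 ('d'): freq=4, skip
  Position 2 ('c'): unique! => answer = 2

2


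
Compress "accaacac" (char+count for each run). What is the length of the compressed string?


Input: accaacac
Runs:
  'a' x 1 => "a1"
  'c' x 2 => "c2"
  'a' x 2 => "a2"
  'c' x 1 => "c1"
  'a' x 1 => "a1"
  'c' x 1 => "c1"
Compressed: "a1c2a2c1a1c1"
Compressed length: 12

12


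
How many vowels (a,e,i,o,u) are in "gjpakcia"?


Input: gjpakcia
Checking each character:
  'g' at position 0: consonant
  'j' at position 1: consonant
  'p' at position 2: consonant
  'a' at position 3: vowel (running total: 1)
  'k' at position 4: consonant
  'c' at position 5: consonant
  'i' at position 6: vowel (running total: 2)
  'a' at position 7: vowel (running total: 3)
Total vowels: 3

3


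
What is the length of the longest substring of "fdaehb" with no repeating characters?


Input: "fdaehb"
Sliding window (track last position of each char):
  Position 0 ('f'): window [0,0] length 1 -- new best
  Position 1 ('d'): window [0,1] length 2 -- new best
  Position 2 ('a'): window [0,2] length 3 -- new best
  Position 3 ('e'): window [0,3] length 4 -- new best
  Position 4 ('h'): window [0,4] length 5 -- new best
  Position 5 ('b'): window [0,5] length 6 -- new best
Longest substring with no repeats: "fdaehb" with length 6

6


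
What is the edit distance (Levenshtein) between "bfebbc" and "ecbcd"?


Computing edit distance: "bfebbc" -> "ecbcd"
DP table:
           e    c    b    c    d
      0    1    2    3    4    5
  b   1    1    2    2    3    4
  f   2    2    2    3    3    4
  e   3    2    3    3    4    4
  b   4    3    3    3    4    5
  b   5    4    4    3    4    5
  c   6    5    4    4    3    4
Edit distance = dp[6][5] = 4

4


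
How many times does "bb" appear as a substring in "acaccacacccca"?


Searching for "bb" in "acaccacacccca"
Scanning each position:
  Position 0: "ac" => no
  Position 1: "ca" => no
  Position 2: "ac" => no
  Position 3: "cc" => no
  Position 4: "ca" => no
  Position 5: "ac" => no
  Position 6: "ca" => no
  Position 7: "ac" => no
  Position 8: "cc" => no
  Position 9: "cc" => no
  Position 10: "cc" => no
  Position 11: "ca" => no
Total occurrences: 0

0


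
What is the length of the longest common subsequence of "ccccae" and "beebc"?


LCS of "ccccae" and "beebc"
DP table:
           b    e    e    b    c
      0    0    0    0    0    0
  c   0    0    0    0    0    1
  c   0    0    0    0    0    1
  c   0    0    0    0    0    1
  c   0    0    0    0    0    1
  a   0    0    0    0    0    1
  e   0    0    1    1    1    1
LCS length = dp[6][5] = 1

1


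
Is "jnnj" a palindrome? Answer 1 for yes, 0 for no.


Input: jnnj
Reversed: jnnj
  Compare pos 0 ('j') with pos 3 ('j'): match
  Compare pos 1 ('n') with pos 2 ('n'): match
Result: palindrome

1


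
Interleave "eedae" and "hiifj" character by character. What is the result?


Interleaving "eedae" and "hiifj":
  Position 0: 'e' from first, 'h' from second => "eh"
  Position 1: 'e' from first, 'i' from second => "ei"
  Position 2: 'd' from first, 'i' from second => "di"
  Position 3: 'a' from first, 'f' from second => "af"
  Position 4: 'e' from first, 'j' from second => "ej"
Result: eheidiafej

eheidiafej


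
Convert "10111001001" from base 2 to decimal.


Input: "10111001001" in base 2
Positional expansion:
  Digit '1' (value 1) x 2^10 = 1024
  Digit '0' (value 0) x 2^9 = 0
  Digit '1' (value 1) x 2^8 = 256
  Digit '1' (value 1) x 2^7 = 128
  Digit '1' (value 1) x 2^6 = 64
  Digit '0' (value 0) x 2^5 = 0
  Digit '0' (value 0) x 2^4 = 0
  Digit '1' (value 1) x 2^3 = 8
  Digit '0' (value 0) x 2^2 = 0
  Digit '0' (value 0) x 2^1 = 0
  Digit '1' (value 1) x 2^0 = 1
Sum = 1481

1481


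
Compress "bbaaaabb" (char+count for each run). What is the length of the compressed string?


Input: bbaaaabb
Runs:
  'b' x 2 => "b2"
  'a' x 4 => "a4"
  'b' x 2 => "b2"
Compressed: "b2a4b2"
Compressed length: 6

6


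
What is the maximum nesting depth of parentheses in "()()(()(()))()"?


Input: "()()(()(()))()"
Tracking depth:
  Position 0 '(': depth becomes 1
  Position 1 ')': depth becomes 0
  Position 2 '(': depth becomes 1
  Position 3 ')': depth becomes 0
  Position 4 '(': depth becomes 1
  Position 5 '(': depth becomes 2
  Position 6 ')': depth becomes 1
  Position 7 '(': depth becomes 2
  Position 8 '(': depth becomes 3
  Position 9 ')': depth becomes 2
  Position 10 ')': depth becomes 1
  Position 11 ')': depth becomes 0
  Position 12 '(': depth becomes 1
  Position 13 ')': depth becomes 0
Maximum depth reached: 3

3


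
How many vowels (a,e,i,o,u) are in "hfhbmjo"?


Input: hfhbmjo
Checking each character:
  'h' at position 0: consonant
  'f' at position 1: consonant
  'h' at position 2: consonant
  'b' at position 3: consonant
  'm' at position 4: consonant
  'j' at position 5: consonant
  'o' at position 6: vowel (running total: 1)
Total vowels: 1

1


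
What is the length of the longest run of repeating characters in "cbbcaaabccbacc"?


Input: "cbbcaaabccbacc"
Scanning for longest run:
  Position 1 ('b'): new char, reset run to 1
  Position 2 ('b'): continues run of 'b', length=2
  Position 3 ('c'): new char, reset run to 1
  Position 4 ('a'): new char, reset run to 1
  Position 5 ('a'): continues run of 'a', length=2
  Position 6 ('a'): continues run of 'a', length=3
  Position 7 ('b'): new char, reset run to 1
  Position 8 ('c'): new char, reset run to 1
  Position 9 ('c'): continues run of 'c', length=2
  Position 10 ('b'): new char, reset run to 1
  Position 11 ('a'): new char, reset run to 1
  Position 12 ('c'): new char, reset run to 1
  Position 13 ('c'): continues run of 'c', length=2
Longest run: 'a' with length 3

3


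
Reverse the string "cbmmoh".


Input: cbmmoh
Reading characters right to left:
  Position 5: 'h'
  Position 4: 'o'
  Position 3: 'm'
  Position 2: 'm'
  Position 1: 'b'
  Position 0: 'c'
Reversed: hommbc

hommbc


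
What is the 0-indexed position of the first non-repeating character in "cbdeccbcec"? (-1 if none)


Input: cbdeccbcec
Character frequencies:
  'b': 2
  'c': 5
  'd': 1
  'e': 2
Scanning left to right for freq == 1:
  Position 0 ('c'): freq=5, skip
  Position 1 ('b'): freq=2, skip
  Position 2 ('d'): unique! => answer = 2

2


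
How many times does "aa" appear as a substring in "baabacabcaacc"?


Searching for "aa" in "baabacabcaacc"
Scanning each position:
  Position 0: "ba" => no
  Position 1: "aa" => MATCH
  Position 2: "ab" => no
  Position 3: "ba" => no
  Position 4: "ac" => no
  Position 5: "ca" => no
  Position 6: "ab" => no
  Position 7: "bc" => no
  Position 8: "ca" => no
  Position 9: "aa" => MATCH
  Position 10: "ac" => no
  Position 11: "cc" => no
Total occurrences: 2

2


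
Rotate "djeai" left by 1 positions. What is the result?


Input: "djeai", rotate left by 1
First 1 characters: "d"
Remaining characters: "jeai"
Concatenate remaining + first: "jeai" + "d" = "jeaid"

jeaid


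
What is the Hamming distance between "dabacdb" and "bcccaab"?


Comparing "dabacdb" and "bcccaab" position by position:
  Position 0: 'd' vs 'b' => differ
  Position 1: 'a' vs 'c' => differ
  Position 2: 'b' vs 'c' => differ
  Position 3: 'a' vs 'c' => differ
  Position 4: 'c' vs 'a' => differ
  Position 5: 'd' vs 'a' => differ
  Position 6: 'b' vs 'b' => same
Total differences (Hamming distance): 6

6


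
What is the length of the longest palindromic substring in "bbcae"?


Input: "bbcae"
Checking substrings for palindromes:
  [0:2] "bb" (len 2) => palindrome
Longest palindromic substring: "bb" with length 2

2


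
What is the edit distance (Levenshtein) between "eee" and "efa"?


Computing edit distance: "eee" -> "efa"
DP table:
           e    f    a
      0    1    2    3
  e   1    0    1    2
  e   2    1    1    2
  e   3    2    2    2
Edit distance = dp[3][3] = 2

2


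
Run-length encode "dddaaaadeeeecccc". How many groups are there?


Input: dddaaaadeeeecccc
Scanning for consecutive runs:
  Group 1: 'd' x 3 (positions 0-2)
  Group 2: 'a' x 4 (positions 3-6)
  Group 3: 'd' x 1 (positions 7-7)
  Group 4: 'e' x 4 (positions 8-11)
  Group 5: 'c' x 4 (positions 12-15)
Total groups: 5

5


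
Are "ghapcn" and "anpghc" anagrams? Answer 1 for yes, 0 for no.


Strings: "ghapcn", "anpghc"
Sorted first:  acghnp
Sorted second: acghnp
Sorted forms match => anagrams

1


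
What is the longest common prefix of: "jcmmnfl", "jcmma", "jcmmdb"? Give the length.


Words: jcmmnfl, jcmma, jcmmdb
  Position 0: all 'j' => match
  Position 1: all 'c' => match
  Position 2: all 'm' => match
  Position 3: all 'm' => match
  Position 4: ('n', 'a', 'd') => mismatch, stop
LCP = "jcmm" (length 4)

4


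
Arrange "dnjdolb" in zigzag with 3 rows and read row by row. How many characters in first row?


Zigzag "dnjdolb" into 3 rows:
Placing characters:
  'd' => row 0
  'n' => row 1
  'j' => row 2
  'd' => row 1
  'o' => row 0
  'l' => row 1
  'b' => row 2
Rows:
  Row 0: "do"
  Row 1: "ndl"
  Row 2: "jb"
First row length: 2

2


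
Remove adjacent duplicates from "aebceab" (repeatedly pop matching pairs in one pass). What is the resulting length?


Input: aebceab
Stack-based adjacent duplicate removal:
  Read 'a': push. Stack: a
  Read 'e': push. Stack: ae
  Read 'b': push. Stack: aeb
  Read 'c': push. Stack: aebc
  Read 'e': push. Stack: aebce
  Read 'a': push. Stack: aebcea
  Read 'b': push. Stack: aebceab
Final stack: "aebceab" (length 7)

7


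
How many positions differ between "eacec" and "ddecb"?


Comparing "eacec" and "ddecb" position by position:
  Position 0: 'e' vs 'd' => DIFFER
  Position 1: 'a' vs 'd' => DIFFER
  Position 2: 'c' vs 'e' => DIFFER
  Position 3: 'e' vs 'c' => DIFFER
  Position 4: 'c' vs 'b' => DIFFER
Positions that differ: 5

5


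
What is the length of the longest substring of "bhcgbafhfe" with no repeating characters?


Input: "bhcgbafhfe"
Sliding window (track last position of each char):
  Position 0 ('b'): window [0,0] length 1 -- new best
  Position 1 ('h'): window [0,1] length 2 -- new best
  Position 2 ('c'): window [0,2] length 3 -- new best
  Position 3 ('g'): window [0,3] length 4 -- new best
  Position 4 ('b'): repeat (last at 0), move window start to 1
  Position 4 ('b'): window [1,4] length 4
  Position 5 ('a'): window [1,5] length 5 -- new best
  Position 6 ('f'): window [1,6] length 6 -- new best
  Position 7 ('h'): repeat (last at 1), move window start to 2
  Position 7 ('h'): window [2,7] length 6
  Position 8 ('f'): repeat (last at 6), move window start to 7
  Position 8 ('f'): window [7,8] length 2
  Position 9 ('e'): window [7,9] length 3
Longest substring with no repeats: "hcgbaf" with length 6

6


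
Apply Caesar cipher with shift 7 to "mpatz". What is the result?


Caesar cipher: shift "mpatz" by 7
  'm' (pos 12) + 7 = pos 19 = 't'
  'p' (pos 15) + 7 = pos 22 = 'w'
  'a' (pos 0) + 7 = pos 7 = 'h'
  't' (pos 19) + 7 = pos 0 = 'a'
  'z' (pos 25) + 7 = pos 6 = 'g'
Result: twhag

twhag


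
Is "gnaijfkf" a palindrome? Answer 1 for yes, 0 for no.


Input: gnaijfkf
Reversed: fkfjiang
  Compare pos 0 ('g') with pos 7 ('f'): MISMATCH
  Compare pos 1 ('n') with pos 6 ('k'): MISMATCH
  Compare pos 2 ('a') with pos 5 ('f'): MISMATCH
  Compare pos 3 ('i') with pos 4 ('j'): MISMATCH
Result: not a palindrome

0


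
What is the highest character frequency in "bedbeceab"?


Input: bedbeceab
Character counts:
  'a': 1
  'b': 3
  'c': 1
  'd': 1
  'e': 3
Maximum frequency: 3

3


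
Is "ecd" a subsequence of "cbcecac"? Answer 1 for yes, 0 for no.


Check if "ecd" is a subsequence of "cbcecac"
Greedy scan:
  Position 0 ('c'): no match needed
  Position 1 ('b'): no match needed
  Position 2 ('c'): no match needed
  Position 3 ('e'): matches sub[0] = 'e'
  Position 4 ('c'): matches sub[1] = 'c'
  Position 5 ('a'): no match needed
  Position 6 ('c'): no match needed
Only matched 2/3 characters => not a subsequence

0
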